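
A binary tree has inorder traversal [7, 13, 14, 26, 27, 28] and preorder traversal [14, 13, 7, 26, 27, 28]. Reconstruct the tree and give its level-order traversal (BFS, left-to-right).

Inorder:  [7, 13, 14, 26, 27, 28]
Preorder: [14, 13, 7, 26, 27, 28]
Algorithm: preorder visits root first, so consume preorder in order;
for each root, split the current inorder slice at that value into
left-subtree inorder and right-subtree inorder, then recurse.
Recursive splits:
  root=14; inorder splits into left=[7, 13], right=[26, 27, 28]
  root=13; inorder splits into left=[7], right=[]
  root=7; inorder splits into left=[], right=[]
  root=26; inorder splits into left=[], right=[27, 28]
  root=27; inorder splits into left=[], right=[28]
  root=28; inorder splits into left=[], right=[]
Reconstructed level-order: [14, 13, 26, 7, 27, 28]


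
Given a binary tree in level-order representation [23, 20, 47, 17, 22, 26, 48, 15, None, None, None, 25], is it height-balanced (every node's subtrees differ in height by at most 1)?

Tree (level-order array): [23, 20, 47, 17, 22, 26, 48, 15, None, None, None, 25]
Definition: a tree is height-balanced if, at every node, |h(left) - h(right)| <= 1 (empty subtree has height -1).
Bottom-up per-node check:
  node 15: h_left=-1, h_right=-1, diff=0 [OK], height=0
  node 17: h_left=0, h_right=-1, diff=1 [OK], height=1
  node 22: h_left=-1, h_right=-1, diff=0 [OK], height=0
  node 20: h_left=1, h_right=0, diff=1 [OK], height=2
  node 25: h_left=-1, h_right=-1, diff=0 [OK], height=0
  node 26: h_left=0, h_right=-1, diff=1 [OK], height=1
  node 48: h_left=-1, h_right=-1, diff=0 [OK], height=0
  node 47: h_left=1, h_right=0, diff=1 [OK], height=2
  node 23: h_left=2, h_right=2, diff=0 [OK], height=3
All nodes satisfy the balance condition.
Result: Balanced


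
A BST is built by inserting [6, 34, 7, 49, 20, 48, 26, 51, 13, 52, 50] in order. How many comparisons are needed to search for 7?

Search path for 7: 6 -> 34 -> 7
Found: True
Comparisons: 3


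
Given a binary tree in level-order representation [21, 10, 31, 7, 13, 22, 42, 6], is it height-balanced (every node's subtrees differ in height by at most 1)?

Tree (level-order array): [21, 10, 31, 7, 13, 22, 42, 6]
Definition: a tree is height-balanced if, at every node, |h(left) - h(right)| <= 1 (empty subtree has height -1).
Bottom-up per-node check:
  node 6: h_left=-1, h_right=-1, diff=0 [OK], height=0
  node 7: h_left=0, h_right=-1, diff=1 [OK], height=1
  node 13: h_left=-1, h_right=-1, diff=0 [OK], height=0
  node 10: h_left=1, h_right=0, diff=1 [OK], height=2
  node 22: h_left=-1, h_right=-1, diff=0 [OK], height=0
  node 42: h_left=-1, h_right=-1, diff=0 [OK], height=0
  node 31: h_left=0, h_right=0, diff=0 [OK], height=1
  node 21: h_left=2, h_right=1, diff=1 [OK], height=3
All nodes satisfy the balance condition.
Result: Balanced


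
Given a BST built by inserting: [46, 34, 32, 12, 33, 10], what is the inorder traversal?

Tree insertion order: [46, 34, 32, 12, 33, 10]
Tree (level-order array): [46, 34, None, 32, None, 12, 33, 10]
Inorder traversal: [10, 12, 32, 33, 34, 46]


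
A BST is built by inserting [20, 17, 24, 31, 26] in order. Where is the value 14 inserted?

Starting tree (level order): [20, 17, 24, None, None, None, 31, 26]
Insertion path: 20 -> 17
Result: insert 14 as left child of 17
Final tree (level order): [20, 17, 24, 14, None, None, 31, None, None, 26]


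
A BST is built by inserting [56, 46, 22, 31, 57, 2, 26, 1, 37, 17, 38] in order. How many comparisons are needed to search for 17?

Search path for 17: 56 -> 46 -> 22 -> 2 -> 17
Found: True
Comparisons: 5


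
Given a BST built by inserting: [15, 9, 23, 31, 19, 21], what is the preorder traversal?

Tree insertion order: [15, 9, 23, 31, 19, 21]
Tree (level-order array): [15, 9, 23, None, None, 19, 31, None, 21]
Preorder traversal: [15, 9, 23, 19, 21, 31]


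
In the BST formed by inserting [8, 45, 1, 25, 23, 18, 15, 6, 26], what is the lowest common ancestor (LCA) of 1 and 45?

Tree insertion order: [8, 45, 1, 25, 23, 18, 15, 6, 26]
Tree (level-order array): [8, 1, 45, None, 6, 25, None, None, None, 23, 26, 18, None, None, None, 15]
In a BST, the LCA of p=1, q=45 is the first node v on the
root-to-leaf path with p <= v <= q (go left if both < v, right if both > v).
Walk from root:
  at 8: 1 <= 8 <= 45, this is the LCA
LCA = 8


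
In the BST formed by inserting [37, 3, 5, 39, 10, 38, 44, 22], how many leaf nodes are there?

Tree built from: [37, 3, 5, 39, 10, 38, 44, 22]
Tree (level-order array): [37, 3, 39, None, 5, 38, 44, None, 10, None, None, None, None, None, 22]
Rule: A leaf has 0 children.
Per-node child counts:
  node 37: 2 child(ren)
  node 3: 1 child(ren)
  node 5: 1 child(ren)
  node 10: 1 child(ren)
  node 22: 0 child(ren)
  node 39: 2 child(ren)
  node 38: 0 child(ren)
  node 44: 0 child(ren)
Matching nodes: [22, 38, 44]
Count of leaf nodes: 3


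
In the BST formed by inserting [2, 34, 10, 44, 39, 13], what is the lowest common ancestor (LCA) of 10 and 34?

Tree insertion order: [2, 34, 10, 44, 39, 13]
Tree (level-order array): [2, None, 34, 10, 44, None, 13, 39]
In a BST, the LCA of p=10, q=34 is the first node v on the
root-to-leaf path with p <= v <= q (go left if both < v, right if both > v).
Walk from root:
  at 2: both 10 and 34 > 2, go right
  at 34: 10 <= 34 <= 34, this is the LCA
LCA = 34


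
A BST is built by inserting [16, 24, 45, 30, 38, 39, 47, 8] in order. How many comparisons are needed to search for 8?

Search path for 8: 16 -> 8
Found: True
Comparisons: 2


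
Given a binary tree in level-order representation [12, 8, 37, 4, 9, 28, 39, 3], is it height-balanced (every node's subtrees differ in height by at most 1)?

Tree (level-order array): [12, 8, 37, 4, 9, 28, 39, 3]
Definition: a tree is height-balanced if, at every node, |h(left) - h(right)| <= 1 (empty subtree has height -1).
Bottom-up per-node check:
  node 3: h_left=-1, h_right=-1, diff=0 [OK], height=0
  node 4: h_left=0, h_right=-1, diff=1 [OK], height=1
  node 9: h_left=-1, h_right=-1, diff=0 [OK], height=0
  node 8: h_left=1, h_right=0, diff=1 [OK], height=2
  node 28: h_left=-1, h_right=-1, diff=0 [OK], height=0
  node 39: h_left=-1, h_right=-1, diff=0 [OK], height=0
  node 37: h_left=0, h_right=0, diff=0 [OK], height=1
  node 12: h_left=2, h_right=1, diff=1 [OK], height=3
All nodes satisfy the balance condition.
Result: Balanced


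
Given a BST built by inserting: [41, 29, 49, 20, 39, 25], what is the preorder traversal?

Tree insertion order: [41, 29, 49, 20, 39, 25]
Tree (level-order array): [41, 29, 49, 20, 39, None, None, None, 25]
Preorder traversal: [41, 29, 20, 25, 39, 49]


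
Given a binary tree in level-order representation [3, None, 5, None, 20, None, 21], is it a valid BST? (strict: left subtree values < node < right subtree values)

Level-order array: [3, None, 5, None, 20, None, 21]
Validate using subtree bounds (lo, hi): at each node, require lo < value < hi,
then recurse left with hi=value and right with lo=value.
Preorder trace (stopping at first violation):
  at node 3 with bounds (-inf, +inf): OK
  at node 5 with bounds (3, +inf): OK
  at node 20 with bounds (5, +inf): OK
  at node 21 with bounds (20, +inf): OK
No violation found at any node.
Result: Valid BST


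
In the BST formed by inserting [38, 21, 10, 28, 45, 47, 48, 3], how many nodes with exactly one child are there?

Tree built from: [38, 21, 10, 28, 45, 47, 48, 3]
Tree (level-order array): [38, 21, 45, 10, 28, None, 47, 3, None, None, None, None, 48]
Rule: These are nodes with exactly 1 non-null child.
Per-node child counts:
  node 38: 2 child(ren)
  node 21: 2 child(ren)
  node 10: 1 child(ren)
  node 3: 0 child(ren)
  node 28: 0 child(ren)
  node 45: 1 child(ren)
  node 47: 1 child(ren)
  node 48: 0 child(ren)
Matching nodes: [10, 45, 47]
Count of nodes with exactly one child: 3


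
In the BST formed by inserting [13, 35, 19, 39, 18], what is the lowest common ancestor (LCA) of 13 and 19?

Tree insertion order: [13, 35, 19, 39, 18]
Tree (level-order array): [13, None, 35, 19, 39, 18]
In a BST, the LCA of p=13, q=19 is the first node v on the
root-to-leaf path with p <= v <= q (go left if both < v, right if both > v).
Walk from root:
  at 13: 13 <= 13 <= 19, this is the LCA
LCA = 13


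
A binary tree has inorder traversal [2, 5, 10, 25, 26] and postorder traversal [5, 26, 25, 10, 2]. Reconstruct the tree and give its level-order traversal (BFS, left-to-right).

Inorder:   [2, 5, 10, 25, 26]
Postorder: [5, 26, 25, 10, 2]
Algorithm: postorder visits root last, so walk postorder right-to-left;
each value is the root of the current inorder slice — split it at that
value, recurse on the right subtree first, then the left.
Recursive splits:
  root=2; inorder splits into left=[], right=[5, 10, 25, 26]
  root=10; inorder splits into left=[5], right=[25, 26]
  root=25; inorder splits into left=[], right=[26]
  root=26; inorder splits into left=[], right=[]
  root=5; inorder splits into left=[], right=[]
Reconstructed level-order: [2, 10, 5, 25, 26]


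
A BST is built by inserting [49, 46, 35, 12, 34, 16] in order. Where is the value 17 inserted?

Starting tree (level order): [49, 46, None, 35, None, 12, None, None, 34, 16]
Insertion path: 49 -> 46 -> 35 -> 12 -> 34 -> 16
Result: insert 17 as right child of 16
Final tree (level order): [49, 46, None, 35, None, 12, None, None, 34, 16, None, None, 17]


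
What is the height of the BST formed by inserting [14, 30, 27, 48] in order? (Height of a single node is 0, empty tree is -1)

Insertion order: [14, 30, 27, 48]
Tree (level-order array): [14, None, 30, 27, 48]
Compute height bottom-up (empty subtree = -1):
  height(27) = 1 + max(-1, -1) = 0
  height(48) = 1 + max(-1, -1) = 0
  height(30) = 1 + max(0, 0) = 1
  height(14) = 1 + max(-1, 1) = 2
Height = 2


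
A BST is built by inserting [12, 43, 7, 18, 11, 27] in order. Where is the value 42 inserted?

Starting tree (level order): [12, 7, 43, None, 11, 18, None, None, None, None, 27]
Insertion path: 12 -> 43 -> 18 -> 27
Result: insert 42 as right child of 27
Final tree (level order): [12, 7, 43, None, 11, 18, None, None, None, None, 27, None, 42]


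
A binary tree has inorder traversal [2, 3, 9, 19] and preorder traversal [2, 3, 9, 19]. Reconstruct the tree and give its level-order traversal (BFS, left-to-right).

Inorder:  [2, 3, 9, 19]
Preorder: [2, 3, 9, 19]
Algorithm: preorder visits root first, so consume preorder in order;
for each root, split the current inorder slice at that value into
left-subtree inorder and right-subtree inorder, then recurse.
Recursive splits:
  root=2; inorder splits into left=[], right=[3, 9, 19]
  root=3; inorder splits into left=[], right=[9, 19]
  root=9; inorder splits into left=[], right=[19]
  root=19; inorder splits into left=[], right=[]
Reconstructed level-order: [2, 3, 9, 19]


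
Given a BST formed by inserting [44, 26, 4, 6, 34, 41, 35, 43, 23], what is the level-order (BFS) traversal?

Tree insertion order: [44, 26, 4, 6, 34, 41, 35, 43, 23]
Tree (level-order array): [44, 26, None, 4, 34, None, 6, None, 41, None, 23, 35, 43]
BFS from the root, enqueuing left then right child of each popped node:
  queue [44] -> pop 44, enqueue [26], visited so far: [44]
  queue [26] -> pop 26, enqueue [4, 34], visited so far: [44, 26]
  queue [4, 34] -> pop 4, enqueue [6], visited so far: [44, 26, 4]
  queue [34, 6] -> pop 34, enqueue [41], visited so far: [44, 26, 4, 34]
  queue [6, 41] -> pop 6, enqueue [23], visited so far: [44, 26, 4, 34, 6]
  queue [41, 23] -> pop 41, enqueue [35, 43], visited so far: [44, 26, 4, 34, 6, 41]
  queue [23, 35, 43] -> pop 23, enqueue [none], visited so far: [44, 26, 4, 34, 6, 41, 23]
  queue [35, 43] -> pop 35, enqueue [none], visited so far: [44, 26, 4, 34, 6, 41, 23, 35]
  queue [43] -> pop 43, enqueue [none], visited so far: [44, 26, 4, 34, 6, 41, 23, 35, 43]
Result: [44, 26, 4, 34, 6, 41, 23, 35, 43]


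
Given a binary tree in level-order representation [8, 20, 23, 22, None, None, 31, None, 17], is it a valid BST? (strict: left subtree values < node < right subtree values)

Level-order array: [8, 20, 23, 22, None, None, 31, None, 17]
Validate using subtree bounds (lo, hi): at each node, require lo < value < hi,
then recurse left with hi=value and right with lo=value.
Preorder trace (stopping at first violation):
  at node 8 with bounds (-inf, +inf): OK
  at node 20 with bounds (-inf, 8): VIOLATION
Node 20 violates its bound: not (-inf < 20 < 8).
Result: Not a valid BST


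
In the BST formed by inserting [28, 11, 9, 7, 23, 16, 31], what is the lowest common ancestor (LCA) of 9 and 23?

Tree insertion order: [28, 11, 9, 7, 23, 16, 31]
Tree (level-order array): [28, 11, 31, 9, 23, None, None, 7, None, 16]
In a BST, the LCA of p=9, q=23 is the first node v on the
root-to-leaf path with p <= v <= q (go left if both < v, right if both > v).
Walk from root:
  at 28: both 9 and 23 < 28, go left
  at 11: 9 <= 11 <= 23, this is the LCA
LCA = 11


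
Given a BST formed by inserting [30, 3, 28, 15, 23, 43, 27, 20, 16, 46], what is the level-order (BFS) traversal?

Tree insertion order: [30, 3, 28, 15, 23, 43, 27, 20, 16, 46]
Tree (level-order array): [30, 3, 43, None, 28, None, 46, 15, None, None, None, None, 23, 20, 27, 16]
BFS from the root, enqueuing left then right child of each popped node:
  queue [30] -> pop 30, enqueue [3, 43], visited so far: [30]
  queue [3, 43] -> pop 3, enqueue [28], visited so far: [30, 3]
  queue [43, 28] -> pop 43, enqueue [46], visited so far: [30, 3, 43]
  queue [28, 46] -> pop 28, enqueue [15], visited so far: [30, 3, 43, 28]
  queue [46, 15] -> pop 46, enqueue [none], visited so far: [30, 3, 43, 28, 46]
  queue [15] -> pop 15, enqueue [23], visited so far: [30, 3, 43, 28, 46, 15]
  queue [23] -> pop 23, enqueue [20, 27], visited so far: [30, 3, 43, 28, 46, 15, 23]
  queue [20, 27] -> pop 20, enqueue [16], visited so far: [30, 3, 43, 28, 46, 15, 23, 20]
  queue [27, 16] -> pop 27, enqueue [none], visited so far: [30, 3, 43, 28, 46, 15, 23, 20, 27]
  queue [16] -> pop 16, enqueue [none], visited so far: [30, 3, 43, 28, 46, 15, 23, 20, 27, 16]
Result: [30, 3, 43, 28, 46, 15, 23, 20, 27, 16]


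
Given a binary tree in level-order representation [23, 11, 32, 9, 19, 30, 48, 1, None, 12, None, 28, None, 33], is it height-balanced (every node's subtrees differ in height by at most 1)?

Tree (level-order array): [23, 11, 32, 9, 19, 30, 48, 1, None, 12, None, 28, None, 33]
Definition: a tree is height-balanced if, at every node, |h(left) - h(right)| <= 1 (empty subtree has height -1).
Bottom-up per-node check:
  node 1: h_left=-1, h_right=-1, diff=0 [OK], height=0
  node 9: h_left=0, h_right=-1, diff=1 [OK], height=1
  node 12: h_left=-1, h_right=-1, diff=0 [OK], height=0
  node 19: h_left=0, h_right=-1, diff=1 [OK], height=1
  node 11: h_left=1, h_right=1, diff=0 [OK], height=2
  node 28: h_left=-1, h_right=-1, diff=0 [OK], height=0
  node 30: h_left=0, h_right=-1, diff=1 [OK], height=1
  node 33: h_left=-1, h_right=-1, diff=0 [OK], height=0
  node 48: h_left=0, h_right=-1, diff=1 [OK], height=1
  node 32: h_left=1, h_right=1, diff=0 [OK], height=2
  node 23: h_left=2, h_right=2, diff=0 [OK], height=3
All nodes satisfy the balance condition.
Result: Balanced


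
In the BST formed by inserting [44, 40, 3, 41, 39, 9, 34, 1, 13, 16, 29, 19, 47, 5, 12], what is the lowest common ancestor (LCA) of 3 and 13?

Tree insertion order: [44, 40, 3, 41, 39, 9, 34, 1, 13, 16, 29, 19, 47, 5, 12]
Tree (level-order array): [44, 40, 47, 3, 41, None, None, 1, 39, None, None, None, None, 9, None, 5, 34, None, None, 13, None, 12, 16, None, None, None, 29, 19]
In a BST, the LCA of p=3, q=13 is the first node v on the
root-to-leaf path with p <= v <= q (go left if both < v, right if both > v).
Walk from root:
  at 44: both 3 and 13 < 44, go left
  at 40: both 3 and 13 < 40, go left
  at 3: 3 <= 3 <= 13, this is the LCA
LCA = 3


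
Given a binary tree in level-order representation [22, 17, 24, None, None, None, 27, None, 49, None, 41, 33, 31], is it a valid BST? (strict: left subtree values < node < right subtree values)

Level-order array: [22, 17, 24, None, None, None, 27, None, 49, None, 41, 33, 31]
Validate using subtree bounds (lo, hi): at each node, require lo < value < hi,
then recurse left with hi=value and right with lo=value.
Preorder trace (stopping at first violation):
  at node 22 with bounds (-inf, +inf): OK
  at node 17 with bounds (-inf, 22): OK
  at node 24 with bounds (22, +inf): OK
  at node 27 with bounds (24, +inf): OK
  at node 49 with bounds (27, +inf): OK
  at node 41 with bounds (49, +inf): VIOLATION
Node 41 violates its bound: not (49 < 41 < +inf).
Result: Not a valid BST


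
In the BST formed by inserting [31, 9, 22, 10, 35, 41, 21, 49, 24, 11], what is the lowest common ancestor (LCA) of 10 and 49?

Tree insertion order: [31, 9, 22, 10, 35, 41, 21, 49, 24, 11]
Tree (level-order array): [31, 9, 35, None, 22, None, 41, 10, 24, None, 49, None, 21, None, None, None, None, 11]
In a BST, the LCA of p=10, q=49 is the first node v on the
root-to-leaf path with p <= v <= q (go left if both < v, right if both > v).
Walk from root:
  at 31: 10 <= 31 <= 49, this is the LCA
LCA = 31


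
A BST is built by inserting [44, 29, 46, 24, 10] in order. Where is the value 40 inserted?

Starting tree (level order): [44, 29, 46, 24, None, None, None, 10]
Insertion path: 44 -> 29
Result: insert 40 as right child of 29
Final tree (level order): [44, 29, 46, 24, 40, None, None, 10]


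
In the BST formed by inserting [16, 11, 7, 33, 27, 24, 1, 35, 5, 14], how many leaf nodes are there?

Tree built from: [16, 11, 7, 33, 27, 24, 1, 35, 5, 14]
Tree (level-order array): [16, 11, 33, 7, 14, 27, 35, 1, None, None, None, 24, None, None, None, None, 5]
Rule: A leaf has 0 children.
Per-node child counts:
  node 16: 2 child(ren)
  node 11: 2 child(ren)
  node 7: 1 child(ren)
  node 1: 1 child(ren)
  node 5: 0 child(ren)
  node 14: 0 child(ren)
  node 33: 2 child(ren)
  node 27: 1 child(ren)
  node 24: 0 child(ren)
  node 35: 0 child(ren)
Matching nodes: [5, 14, 24, 35]
Count of leaf nodes: 4


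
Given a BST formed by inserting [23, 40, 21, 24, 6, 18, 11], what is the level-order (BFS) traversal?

Tree insertion order: [23, 40, 21, 24, 6, 18, 11]
Tree (level-order array): [23, 21, 40, 6, None, 24, None, None, 18, None, None, 11]
BFS from the root, enqueuing left then right child of each popped node:
  queue [23] -> pop 23, enqueue [21, 40], visited so far: [23]
  queue [21, 40] -> pop 21, enqueue [6], visited so far: [23, 21]
  queue [40, 6] -> pop 40, enqueue [24], visited so far: [23, 21, 40]
  queue [6, 24] -> pop 6, enqueue [18], visited so far: [23, 21, 40, 6]
  queue [24, 18] -> pop 24, enqueue [none], visited so far: [23, 21, 40, 6, 24]
  queue [18] -> pop 18, enqueue [11], visited so far: [23, 21, 40, 6, 24, 18]
  queue [11] -> pop 11, enqueue [none], visited so far: [23, 21, 40, 6, 24, 18, 11]
Result: [23, 21, 40, 6, 24, 18, 11]


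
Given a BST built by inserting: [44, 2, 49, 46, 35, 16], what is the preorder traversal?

Tree insertion order: [44, 2, 49, 46, 35, 16]
Tree (level-order array): [44, 2, 49, None, 35, 46, None, 16]
Preorder traversal: [44, 2, 35, 16, 49, 46]


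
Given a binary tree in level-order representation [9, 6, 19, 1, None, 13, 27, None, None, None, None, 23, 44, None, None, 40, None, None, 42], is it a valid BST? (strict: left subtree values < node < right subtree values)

Level-order array: [9, 6, 19, 1, None, 13, 27, None, None, None, None, 23, 44, None, None, 40, None, None, 42]
Validate using subtree bounds (lo, hi): at each node, require lo < value < hi,
then recurse left with hi=value and right with lo=value.
Preorder trace (stopping at first violation):
  at node 9 with bounds (-inf, +inf): OK
  at node 6 with bounds (-inf, 9): OK
  at node 1 with bounds (-inf, 6): OK
  at node 19 with bounds (9, +inf): OK
  at node 13 with bounds (9, 19): OK
  at node 27 with bounds (19, +inf): OK
  at node 23 with bounds (19, 27): OK
  at node 44 with bounds (27, +inf): OK
  at node 40 with bounds (27, 44): OK
  at node 42 with bounds (40, 44): OK
No violation found at any node.
Result: Valid BST


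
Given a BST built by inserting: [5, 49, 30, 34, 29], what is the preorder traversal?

Tree insertion order: [5, 49, 30, 34, 29]
Tree (level-order array): [5, None, 49, 30, None, 29, 34]
Preorder traversal: [5, 49, 30, 29, 34]


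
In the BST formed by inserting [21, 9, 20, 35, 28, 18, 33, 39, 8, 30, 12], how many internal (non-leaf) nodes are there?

Tree built from: [21, 9, 20, 35, 28, 18, 33, 39, 8, 30, 12]
Tree (level-order array): [21, 9, 35, 8, 20, 28, 39, None, None, 18, None, None, 33, None, None, 12, None, 30]
Rule: An internal node has at least one child.
Per-node child counts:
  node 21: 2 child(ren)
  node 9: 2 child(ren)
  node 8: 0 child(ren)
  node 20: 1 child(ren)
  node 18: 1 child(ren)
  node 12: 0 child(ren)
  node 35: 2 child(ren)
  node 28: 1 child(ren)
  node 33: 1 child(ren)
  node 30: 0 child(ren)
  node 39: 0 child(ren)
Matching nodes: [21, 9, 20, 18, 35, 28, 33]
Count of internal (non-leaf) nodes: 7


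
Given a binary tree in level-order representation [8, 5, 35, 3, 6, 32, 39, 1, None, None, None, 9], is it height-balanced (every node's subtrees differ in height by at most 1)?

Tree (level-order array): [8, 5, 35, 3, 6, 32, 39, 1, None, None, None, 9]
Definition: a tree is height-balanced if, at every node, |h(left) - h(right)| <= 1 (empty subtree has height -1).
Bottom-up per-node check:
  node 1: h_left=-1, h_right=-1, diff=0 [OK], height=0
  node 3: h_left=0, h_right=-1, diff=1 [OK], height=1
  node 6: h_left=-1, h_right=-1, diff=0 [OK], height=0
  node 5: h_left=1, h_right=0, diff=1 [OK], height=2
  node 9: h_left=-1, h_right=-1, diff=0 [OK], height=0
  node 32: h_left=0, h_right=-1, diff=1 [OK], height=1
  node 39: h_left=-1, h_right=-1, diff=0 [OK], height=0
  node 35: h_left=1, h_right=0, diff=1 [OK], height=2
  node 8: h_left=2, h_right=2, diff=0 [OK], height=3
All nodes satisfy the balance condition.
Result: Balanced


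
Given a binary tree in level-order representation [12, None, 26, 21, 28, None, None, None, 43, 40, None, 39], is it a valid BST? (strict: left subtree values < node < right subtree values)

Level-order array: [12, None, 26, 21, 28, None, None, None, 43, 40, None, 39]
Validate using subtree bounds (lo, hi): at each node, require lo < value < hi,
then recurse left with hi=value and right with lo=value.
Preorder trace (stopping at first violation):
  at node 12 with bounds (-inf, +inf): OK
  at node 26 with bounds (12, +inf): OK
  at node 21 with bounds (12, 26): OK
  at node 28 with bounds (26, +inf): OK
  at node 43 with bounds (28, +inf): OK
  at node 40 with bounds (28, 43): OK
  at node 39 with bounds (28, 40): OK
No violation found at any node.
Result: Valid BST


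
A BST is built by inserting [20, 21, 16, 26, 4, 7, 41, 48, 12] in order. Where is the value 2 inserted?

Starting tree (level order): [20, 16, 21, 4, None, None, 26, None, 7, None, 41, None, 12, None, 48]
Insertion path: 20 -> 16 -> 4
Result: insert 2 as left child of 4
Final tree (level order): [20, 16, 21, 4, None, None, 26, 2, 7, None, 41, None, None, None, 12, None, 48]


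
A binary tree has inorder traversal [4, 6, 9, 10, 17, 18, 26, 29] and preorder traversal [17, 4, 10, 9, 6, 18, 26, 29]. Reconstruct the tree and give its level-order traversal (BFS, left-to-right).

Inorder:  [4, 6, 9, 10, 17, 18, 26, 29]
Preorder: [17, 4, 10, 9, 6, 18, 26, 29]
Algorithm: preorder visits root first, so consume preorder in order;
for each root, split the current inorder slice at that value into
left-subtree inorder and right-subtree inorder, then recurse.
Recursive splits:
  root=17; inorder splits into left=[4, 6, 9, 10], right=[18, 26, 29]
  root=4; inorder splits into left=[], right=[6, 9, 10]
  root=10; inorder splits into left=[6, 9], right=[]
  root=9; inorder splits into left=[6], right=[]
  root=6; inorder splits into left=[], right=[]
  root=18; inorder splits into left=[], right=[26, 29]
  root=26; inorder splits into left=[], right=[29]
  root=29; inorder splits into left=[], right=[]
Reconstructed level-order: [17, 4, 18, 10, 26, 9, 29, 6]


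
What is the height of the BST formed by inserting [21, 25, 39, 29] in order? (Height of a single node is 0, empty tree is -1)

Insertion order: [21, 25, 39, 29]
Tree (level-order array): [21, None, 25, None, 39, 29]
Compute height bottom-up (empty subtree = -1):
  height(29) = 1 + max(-1, -1) = 0
  height(39) = 1 + max(0, -1) = 1
  height(25) = 1 + max(-1, 1) = 2
  height(21) = 1 + max(-1, 2) = 3
Height = 3


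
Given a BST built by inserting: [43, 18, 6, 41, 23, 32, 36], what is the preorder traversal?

Tree insertion order: [43, 18, 6, 41, 23, 32, 36]
Tree (level-order array): [43, 18, None, 6, 41, None, None, 23, None, None, 32, None, 36]
Preorder traversal: [43, 18, 6, 41, 23, 32, 36]


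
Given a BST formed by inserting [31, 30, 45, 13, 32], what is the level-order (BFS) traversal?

Tree insertion order: [31, 30, 45, 13, 32]
Tree (level-order array): [31, 30, 45, 13, None, 32]
BFS from the root, enqueuing left then right child of each popped node:
  queue [31] -> pop 31, enqueue [30, 45], visited so far: [31]
  queue [30, 45] -> pop 30, enqueue [13], visited so far: [31, 30]
  queue [45, 13] -> pop 45, enqueue [32], visited so far: [31, 30, 45]
  queue [13, 32] -> pop 13, enqueue [none], visited so far: [31, 30, 45, 13]
  queue [32] -> pop 32, enqueue [none], visited so far: [31, 30, 45, 13, 32]
Result: [31, 30, 45, 13, 32]


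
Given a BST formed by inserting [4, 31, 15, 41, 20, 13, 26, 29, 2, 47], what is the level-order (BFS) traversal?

Tree insertion order: [4, 31, 15, 41, 20, 13, 26, 29, 2, 47]
Tree (level-order array): [4, 2, 31, None, None, 15, 41, 13, 20, None, 47, None, None, None, 26, None, None, None, 29]
BFS from the root, enqueuing left then right child of each popped node:
  queue [4] -> pop 4, enqueue [2, 31], visited so far: [4]
  queue [2, 31] -> pop 2, enqueue [none], visited so far: [4, 2]
  queue [31] -> pop 31, enqueue [15, 41], visited so far: [4, 2, 31]
  queue [15, 41] -> pop 15, enqueue [13, 20], visited so far: [4, 2, 31, 15]
  queue [41, 13, 20] -> pop 41, enqueue [47], visited so far: [4, 2, 31, 15, 41]
  queue [13, 20, 47] -> pop 13, enqueue [none], visited so far: [4, 2, 31, 15, 41, 13]
  queue [20, 47] -> pop 20, enqueue [26], visited so far: [4, 2, 31, 15, 41, 13, 20]
  queue [47, 26] -> pop 47, enqueue [none], visited so far: [4, 2, 31, 15, 41, 13, 20, 47]
  queue [26] -> pop 26, enqueue [29], visited so far: [4, 2, 31, 15, 41, 13, 20, 47, 26]
  queue [29] -> pop 29, enqueue [none], visited so far: [4, 2, 31, 15, 41, 13, 20, 47, 26, 29]
Result: [4, 2, 31, 15, 41, 13, 20, 47, 26, 29]


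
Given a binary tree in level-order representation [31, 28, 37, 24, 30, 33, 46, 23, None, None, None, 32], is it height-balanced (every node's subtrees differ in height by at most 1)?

Tree (level-order array): [31, 28, 37, 24, 30, 33, 46, 23, None, None, None, 32]
Definition: a tree is height-balanced if, at every node, |h(left) - h(right)| <= 1 (empty subtree has height -1).
Bottom-up per-node check:
  node 23: h_left=-1, h_right=-1, diff=0 [OK], height=0
  node 24: h_left=0, h_right=-1, diff=1 [OK], height=1
  node 30: h_left=-1, h_right=-1, diff=0 [OK], height=0
  node 28: h_left=1, h_right=0, diff=1 [OK], height=2
  node 32: h_left=-1, h_right=-1, diff=0 [OK], height=0
  node 33: h_left=0, h_right=-1, diff=1 [OK], height=1
  node 46: h_left=-1, h_right=-1, diff=0 [OK], height=0
  node 37: h_left=1, h_right=0, diff=1 [OK], height=2
  node 31: h_left=2, h_right=2, diff=0 [OK], height=3
All nodes satisfy the balance condition.
Result: Balanced


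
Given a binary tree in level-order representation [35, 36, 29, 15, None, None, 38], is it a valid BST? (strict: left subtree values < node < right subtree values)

Level-order array: [35, 36, 29, 15, None, None, 38]
Validate using subtree bounds (lo, hi): at each node, require lo < value < hi,
then recurse left with hi=value and right with lo=value.
Preorder trace (stopping at first violation):
  at node 35 with bounds (-inf, +inf): OK
  at node 36 with bounds (-inf, 35): VIOLATION
Node 36 violates its bound: not (-inf < 36 < 35).
Result: Not a valid BST


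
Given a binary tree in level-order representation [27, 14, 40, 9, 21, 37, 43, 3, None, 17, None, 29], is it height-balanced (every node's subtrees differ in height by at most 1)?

Tree (level-order array): [27, 14, 40, 9, 21, 37, 43, 3, None, 17, None, 29]
Definition: a tree is height-balanced if, at every node, |h(left) - h(right)| <= 1 (empty subtree has height -1).
Bottom-up per-node check:
  node 3: h_left=-1, h_right=-1, diff=0 [OK], height=0
  node 9: h_left=0, h_right=-1, diff=1 [OK], height=1
  node 17: h_left=-1, h_right=-1, diff=0 [OK], height=0
  node 21: h_left=0, h_right=-1, diff=1 [OK], height=1
  node 14: h_left=1, h_right=1, diff=0 [OK], height=2
  node 29: h_left=-1, h_right=-1, diff=0 [OK], height=0
  node 37: h_left=0, h_right=-1, diff=1 [OK], height=1
  node 43: h_left=-1, h_right=-1, diff=0 [OK], height=0
  node 40: h_left=1, h_right=0, diff=1 [OK], height=2
  node 27: h_left=2, h_right=2, diff=0 [OK], height=3
All nodes satisfy the balance condition.
Result: Balanced


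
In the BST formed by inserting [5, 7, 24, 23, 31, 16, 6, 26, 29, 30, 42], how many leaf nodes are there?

Tree built from: [5, 7, 24, 23, 31, 16, 6, 26, 29, 30, 42]
Tree (level-order array): [5, None, 7, 6, 24, None, None, 23, 31, 16, None, 26, 42, None, None, None, 29, None, None, None, 30]
Rule: A leaf has 0 children.
Per-node child counts:
  node 5: 1 child(ren)
  node 7: 2 child(ren)
  node 6: 0 child(ren)
  node 24: 2 child(ren)
  node 23: 1 child(ren)
  node 16: 0 child(ren)
  node 31: 2 child(ren)
  node 26: 1 child(ren)
  node 29: 1 child(ren)
  node 30: 0 child(ren)
  node 42: 0 child(ren)
Matching nodes: [6, 16, 30, 42]
Count of leaf nodes: 4


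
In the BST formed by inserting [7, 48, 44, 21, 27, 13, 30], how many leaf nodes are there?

Tree built from: [7, 48, 44, 21, 27, 13, 30]
Tree (level-order array): [7, None, 48, 44, None, 21, None, 13, 27, None, None, None, 30]
Rule: A leaf has 0 children.
Per-node child counts:
  node 7: 1 child(ren)
  node 48: 1 child(ren)
  node 44: 1 child(ren)
  node 21: 2 child(ren)
  node 13: 0 child(ren)
  node 27: 1 child(ren)
  node 30: 0 child(ren)
Matching nodes: [13, 30]
Count of leaf nodes: 2


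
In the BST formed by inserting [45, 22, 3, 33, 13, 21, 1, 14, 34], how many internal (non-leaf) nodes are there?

Tree built from: [45, 22, 3, 33, 13, 21, 1, 14, 34]
Tree (level-order array): [45, 22, None, 3, 33, 1, 13, None, 34, None, None, None, 21, None, None, 14]
Rule: An internal node has at least one child.
Per-node child counts:
  node 45: 1 child(ren)
  node 22: 2 child(ren)
  node 3: 2 child(ren)
  node 1: 0 child(ren)
  node 13: 1 child(ren)
  node 21: 1 child(ren)
  node 14: 0 child(ren)
  node 33: 1 child(ren)
  node 34: 0 child(ren)
Matching nodes: [45, 22, 3, 13, 21, 33]
Count of internal (non-leaf) nodes: 6


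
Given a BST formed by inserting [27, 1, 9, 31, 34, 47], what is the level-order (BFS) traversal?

Tree insertion order: [27, 1, 9, 31, 34, 47]
Tree (level-order array): [27, 1, 31, None, 9, None, 34, None, None, None, 47]
BFS from the root, enqueuing left then right child of each popped node:
  queue [27] -> pop 27, enqueue [1, 31], visited so far: [27]
  queue [1, 31] -> pop 1, enqueue [9], visited so far: [27, 1]
  queue [31, 9] -> pop 31, enqueue [34], visited so far: [27, 1, 31]
  queue [9, 34] -> pop 9, enqueue [none], visited so far: [27, 1, 31, 9]
  queue [34] -> pop 34, enqueue [47], visited so far: [27, 1, 31, 9, 34]
  queue [47] -> pop 47, enqueue [none], visited so far: [27, 1, 31, 9, 34, 47]
Result: [27, 1, 31, 9, 34, 47]


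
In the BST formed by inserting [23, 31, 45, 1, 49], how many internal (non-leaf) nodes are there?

Tree built from: [23, 31, 45, 1, 49]
Tree (level-order array): [23, 1, 31, None, None, None, 45, None, 49]
Rule: An internal node has at least one child.
Per-node child counts:
  node 23: 2 child(ren)
  node 1: 0 child(ren)
  node 31: 1 child(ren)
  node 45: 1 child(ren)
  node 49: 0 child(ren)
Matching nodes: [23, 31, 45]
Count of internal (non-leaf) nodes: 3


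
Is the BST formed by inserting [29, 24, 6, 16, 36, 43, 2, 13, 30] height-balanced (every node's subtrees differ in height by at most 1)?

Tree (level-order array): [29, 24, 36, 6, None, 30, 43, 2, 16, None, None, None, None, None, None, 13]
Definition: a tree is height-balanced if, at every node, |h(left) - h(right)| <= 1 (empty subtree has height -1).
Bottom-up per-node check:
  node 2: h_left=-1, h_right=-1, diff=0 [OK], height=0
  node 13: h_left=-1, h_right=-1, diff=0 [OK], height=0
  node 16: h_left=0, h_right=-1, diff=1 [OK], height=1
  node 6: h_left=0, h_right=1, diff=1 [OK], height=2
  node 24: h_left=2, h_right=-1, diff=3 [FAIL (|2--1|=3 > 1)], height=3
  node 30: h_left=-1, h_right=-1, diff=0 [OK], height=0
  node 43: h_left=-1, h_right=-1, diff=0 [OK], height=0
  node 36: h_left=0, h_right=0, diff=0 [OK], height=1
  node 29: h_left=3, h_right=1, diff=2 [FAIL (|3-1|=2 > 1)], height=4
Node 24 violates the condition: |2 - -1| = 3 > 1.
Result: Not balanced


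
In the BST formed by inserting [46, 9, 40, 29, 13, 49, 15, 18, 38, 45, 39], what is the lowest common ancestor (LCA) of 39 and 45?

Tree insertion order: [46, 9, 40, 29, 13, 49, 15, 18, 38, 45, 39]
Tree (level-order array): [46, 9, 49, None, 40, None, None, 29, 45, 13, 38, None, None, None, 15, None, 39, None, 18]
In a BST, the LCA of p=39, q=45 is the first node v on the
root-to-leaf path with p <= v <= q (go left if both < v, right if both > v).
Walk from root:
  at 46: both 39 and 45 < 46, go left
  at 9: both 39 and 45 > 9, go right
  at 40: 39 <= 40 <= 45, this is the LCA
LCA = 40


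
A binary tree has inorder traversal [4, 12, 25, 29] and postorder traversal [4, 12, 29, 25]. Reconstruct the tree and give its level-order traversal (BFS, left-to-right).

Inorder:   [4, 12, 25, 29]
Postorder: [4, 12, 29, 25]
Algorithm: postorder visits root last, so walk postorder right-to-left;
each value is the root of the current inorder slice — split it at that
value, recurse on the right subtree first, then the left.
Recursive splits:
  root=25; inorder splits into left=[4, 12], right=[29]
  root=29; inorder splits into left=[], right=[]
  root=12; inorder splits into left=[4], right=[]
  root=4; inorder splits into left=[], right=[]
Reconstructed level-order: [25, 12, 29, 4]


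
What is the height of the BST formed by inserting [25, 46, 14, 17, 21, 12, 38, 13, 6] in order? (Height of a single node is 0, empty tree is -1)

Insertion order: [25, 46, 14, 17, 21, 12, 38, 13, 6]
Tree (level-order array): [25, 14, 46, 12, 17, 38, None, 6, 13, None, 21]
Compute height bottom-up (empty subtree = -1):
  height(6) = 1 + max(-1, -1) = 0
  height(13) = 1 + max(-1, -1) = 0
  height(12) = 1 + max(0, 0) = 1
  height(21) = 1 + max(-1, -1) = 0
  height(17) = 1 + max(-1, 0) = 1
  height(14) = 1 + max(1, 1) = 2
  height(38) = 1 + max(-1, -1) = 0
  height(46) = 1 + max(0, -1) = 1
  height(25) = 1 + max(2, 1) = 3
Height = 3


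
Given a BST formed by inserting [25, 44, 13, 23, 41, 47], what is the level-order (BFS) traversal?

Tree insertion order: [25, 44, 13, 23, 41, 47]
Tree (level-order array): [25, 13, 44, None, 23, 41, 47]
BFS from the root, enqueuing left then right child of each popped node:
  queue [25] -> pop 25, enqueue [13, 44], visited so far: [25]
  queue [13, 44] -> pop 13, enqueue [23], visited so far: [25, 13]
  queue [44, 23] -> pop 44, enqueue [41, 47], visited so far: [25, 13, 44]
  queue [23, 41, 47] -> pop 23, enqueue [none], visited so far: [25, 13, 44, 23]
  queue [41, 47] -> pop 41, enqueue [none], visited so far: [25, 13, 44, 23, 41]
  queue [47] -> pop 47, enqueue [none], visited so far: [25, 13, 44, 23, 41, 47]
Result: [25, 13, 44, 23, 41, 47]


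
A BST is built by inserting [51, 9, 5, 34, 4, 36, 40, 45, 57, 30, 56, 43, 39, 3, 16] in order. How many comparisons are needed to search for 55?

Search path for 55: 51 -> 57 -> 56
Found: False
Comparisons: 3


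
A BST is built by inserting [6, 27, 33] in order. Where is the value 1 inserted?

Starting tree (level order): [6, None, 27, None, 33]
Insertion path: 6
Result: insert 1 as left child of 6
Final tree (level order): [6, 1, 27, None, None, None, 33]


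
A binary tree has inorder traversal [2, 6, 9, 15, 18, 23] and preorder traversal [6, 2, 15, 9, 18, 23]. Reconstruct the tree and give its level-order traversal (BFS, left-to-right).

Inorder:  [2, 6, 9, 15, 18, 23]
Preorder: [6, 2, 15, 9, 18, 23]
Algorithm: preorder visits root first, so consume preorder in order;
for each root, split the current inorder slice at that value into
left-subtree inorder and right-subtree inorder, then recurse.
Recursive splits:
  root=6; inorder splits into left=[2], right=[9, 15, 18, 23]
  root=2; inorder splits into left=[], right=[]
  root=15; inorder splits into left=[9], right=[18, 23]
  root=9; inorder splits into left=[], right=[]
  root=18; inorder splits into left=[], right=[23]
  root=23; inorder splits into left=[], right=[]
Reconstructed level-order: [6, 2, 15, 9, 18, 23]


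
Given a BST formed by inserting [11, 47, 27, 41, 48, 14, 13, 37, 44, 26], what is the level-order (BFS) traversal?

Tree insertion order: [11, 47, 27, 41, 48, 14, 13, 37, 44, 26]
Tree (level-order array): [11, None, 47, 27, 48, 14, 41, None, None, 13, 26, 37, 44]
BFS from the root, enqueuing left then right child of each popped node:
  queue [11] -> pop 11, enqueue [47], visited so far: [11]
  queue [47] -> pop 47, enqueue [27, 48], visited so far: [11, 47]
  queue [27, 48] -> pop 27, enqueue [14, 41], visited so far: [11, 47, 27]
  queue [48, 14, 41] -> pop 48, enqueue [none], visited so far: [11, 47, 27, 48]
  queue [14, 41] -> pop 14, enqueue [13, 26], visited so far: [11, 47, 27, 48, 14]
  queue [41, 13, 26] -> pop 41, enqueue [37, 44], visited so far: [11, 47, 27, 48, 14, 41]
  queue [13, 26, 37, 44] -> pop 13, enqueue [none], visited so far: [11, 47, 27, 48, 14, 41, 13]
  queue [26, 37, 44] -> pop 26, enqueue [none], visited so far: [11, 47, 27, 48, 14, 41, 13, 26]
  queue [37, 44] -> pop 37, enqueue [none], visited so far: [11, 47, 27, 48, 14, 41, 13, 26, 37]
  queue [44] -> pop 44, enqueue [none], visited so far: [11, 47, 27, 48, 14, 41, 13, 26, 37, 44]
Result: [11, 47, 27, 48, 14, 41, 13, 26, 37, 44]


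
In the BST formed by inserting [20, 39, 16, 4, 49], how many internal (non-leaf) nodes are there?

Tree built from: [20, 39, 16, 4, 49]
Tree (level-order array): [20, 16, 39, 4, None, None, 49]
Rule: An internal node has at least one child.
Per-node child counts:
  node 20: 2 child(ren)
  node 16: 1 child(ren)
  node 4: 0 child(ren)
  node 39: 1 child(ren)
  node 49: 0 child(ren)
Matching nodes: [20, 16, 39]
Count of internal (non-leaf) nodes: 3


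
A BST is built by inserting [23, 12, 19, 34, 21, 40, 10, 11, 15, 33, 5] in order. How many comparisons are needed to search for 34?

Search path for 34: 23 -> 34
Found: True
Comparisons: 2


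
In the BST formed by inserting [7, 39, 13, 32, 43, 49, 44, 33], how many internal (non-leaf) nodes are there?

Tree built from: [7, 39, 13, 32, 43, 49, 44, 33]
Tree (level-order array): [7, None, 39, 13, 43, None, 32, None, 49, None, 33, 44]
Rule: An internal node has at least one child.
Per-node child counts:
  node 7: 1 child(ren)
  node 39: 2 child(ren)
  node 13: 1 child(ren)
  node 32: 1 child(ren)
  node 33: 0 child(ren)
  node 43: 1 child(ren)
  node 49: 1 child(ren)
  node 44: 0 child(ren)
Matching nodes: [7, 39, 13, 32, 43, 49]
Count of internal (non-leaf) nodes: 6


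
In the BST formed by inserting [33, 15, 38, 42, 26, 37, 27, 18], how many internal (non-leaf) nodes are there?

Tree built from: [33, 15, 38, 42, 26, 37, 27, 18]
Tree (level-order array): [33, 15, 38, None, 26, 37, 42, 18, 27]
Rule: An internal node has at least one child.
Per-node child counts:
  node 33: 2 child(ren)
  node 15: 1 child(ren)
  node 26: 2 child(ren)
  node 18: 0 child(ren)
  node 27: 0 child(ren)
  node 38: 2 child(ren)
  node 37: 0 child(ren)
  node 42: 0 child(ren)
Matching nodes: [33, 15, 26, 38]
Count of internal (non-leaf) nodes: 4
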